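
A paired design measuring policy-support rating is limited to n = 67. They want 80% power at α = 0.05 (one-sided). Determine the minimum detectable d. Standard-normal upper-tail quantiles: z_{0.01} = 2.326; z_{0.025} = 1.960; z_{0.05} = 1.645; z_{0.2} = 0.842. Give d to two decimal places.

d_min ≈ 0.30

For a single sample (or paired design) of n = 67: d_min = (z_{α} + z_β)/√n.
z-sum = 1.645 + 0.842 = 2.487.
d_min = 2.487 / √67 = 2.487 / 8.185 = 0.304.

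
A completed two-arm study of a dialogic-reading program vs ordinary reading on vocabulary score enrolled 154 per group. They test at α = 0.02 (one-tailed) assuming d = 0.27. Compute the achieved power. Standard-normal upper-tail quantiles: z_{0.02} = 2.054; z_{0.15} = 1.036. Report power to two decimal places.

For two equal groups, power = Φ(d·√(n/2) − z_{α}).
d·√(n/2) = 0.27 × √(154/2) = 0.27 × 8.775 = 2.369.
z_β = 2.369 − 2.054 = 0.315.
Power = Φ(0.315) = 0.624.

power ≈ 0.62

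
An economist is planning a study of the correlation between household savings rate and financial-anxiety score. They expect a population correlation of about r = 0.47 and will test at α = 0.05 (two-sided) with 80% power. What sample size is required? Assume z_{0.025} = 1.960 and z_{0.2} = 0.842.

Fisher's z: C = ½·ln((1+r)/(1−r)) = ½·ln(2.7736) = 0.5101.
n = ((z_{α/2} + z_β)/C)² + 3.
(1.960 + 0.842) / 0.5101 = 2.802 / 0.5101 = 5.493.
n = 5.493² + 3 = 30.17 + 3 = 33.2.
Round up.

n = 34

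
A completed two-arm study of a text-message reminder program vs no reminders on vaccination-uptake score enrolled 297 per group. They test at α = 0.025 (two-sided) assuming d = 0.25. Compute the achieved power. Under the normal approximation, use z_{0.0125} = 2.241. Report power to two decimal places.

power ≈ 0.79

For two equal groups, power = Φ(d·√(n/2) − z_{α/2}).
d·√(n/2) = 0.25 × √(297/2) = 0.25 × 12.186 = 3.047.
z_β = 3.047 − 2.241 = 0.806.
Power = Φ(0.806) = 0.790.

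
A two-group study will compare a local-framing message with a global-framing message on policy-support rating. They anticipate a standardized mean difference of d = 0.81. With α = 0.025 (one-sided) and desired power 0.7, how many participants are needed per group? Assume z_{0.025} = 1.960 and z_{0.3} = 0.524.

n = 19 per group

For two independent groups with equal n: n = 2·((z_{α} + z_β) / d)².
z_{α} + z_β = 1.960 + 0.524 = 2.484.
n = 2 × (2.484 / 0.81)² = 2 × 3.067² = 2 × 9.40 = 18.8.
Round up to the next whole participant.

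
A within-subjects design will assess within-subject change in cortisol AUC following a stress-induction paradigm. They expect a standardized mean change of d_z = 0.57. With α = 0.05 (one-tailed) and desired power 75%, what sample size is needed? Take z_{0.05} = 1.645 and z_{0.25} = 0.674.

n = 17 pairs

For a paired (one-sample on differences) test: n = ((z_{α} + z_β) / d)².
z_{α} + z_β = 1.645 + 0.674 = 2.319.
n = (2.319 / 0.57)² = 4.068² = 16.55.
Round up.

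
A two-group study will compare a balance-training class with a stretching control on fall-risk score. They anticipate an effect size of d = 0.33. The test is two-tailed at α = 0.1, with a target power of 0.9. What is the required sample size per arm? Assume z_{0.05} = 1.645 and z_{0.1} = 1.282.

n = 158 per group

For two independent groups with equal n: n = 2·((z_{α/2} + z_β) / d)².
z_{α/2} + z_β = 1.645 + 1.282 = 2.927.
n = 2 × (2.927 / 0.33)² = 2 × 8.870² = 2 × 78.67 = 157.3.
Round up to the next whole participant.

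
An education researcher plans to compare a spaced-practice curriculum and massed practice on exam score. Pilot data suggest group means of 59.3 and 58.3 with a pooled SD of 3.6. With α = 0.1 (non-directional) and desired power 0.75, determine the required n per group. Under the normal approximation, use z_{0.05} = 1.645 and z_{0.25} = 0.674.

n = 140 per group

Cohen's d = |M₁ − M₂| / SD_pooled = |59.3 − 58.3| / 3.6 = 1.0 / 3.6 = 0.278.
For two independent groups with equal n: n = 2·((z_{α/2} + z_β) / d)².
z_{α/2} + z_β = 1.645 + 0.674 = 2.319.
n = 2 × (2.319 / 0.278)² = 2 × 8.342² = 2 × 69.58 = 139.2.
Round up to the next whole participant.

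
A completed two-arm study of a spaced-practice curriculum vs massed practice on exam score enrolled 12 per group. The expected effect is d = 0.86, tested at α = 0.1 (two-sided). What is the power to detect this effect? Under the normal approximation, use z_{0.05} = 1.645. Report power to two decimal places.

power ≈ 0.68

For two equal groups, power = Φ(d·√(n/2) − z_{α/2}).
d·√(n/2) = 0.86 × √(12/2) = 0.86 × 2.449 = 2.107.
z_β = 2.107 − 1.645 = 0.462.
Power = Φ(0.462) = 0.678.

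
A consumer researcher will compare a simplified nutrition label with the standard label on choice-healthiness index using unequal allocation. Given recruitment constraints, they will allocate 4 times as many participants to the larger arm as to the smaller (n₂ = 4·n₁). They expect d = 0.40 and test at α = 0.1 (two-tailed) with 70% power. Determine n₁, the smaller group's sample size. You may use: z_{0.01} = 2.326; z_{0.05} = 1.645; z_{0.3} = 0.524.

n₁ = 37

With allocation ratio k = n₂/n₁ = 4, Var(x̄₁−x̄₂) = σ²(1/n₁ + 1/(k·n₁)) = σ²·(k+1)/(k·n₁).
So n₁ = (1 + 1/k)·((z_{α/2} + z_β)/d)² = 1.250 × (2.169/0.40)².
n₁ = 1.250 × 29.40 = 36.8.
Round up: n₁ = 37, giving n₂ = 4 × 37 = 148.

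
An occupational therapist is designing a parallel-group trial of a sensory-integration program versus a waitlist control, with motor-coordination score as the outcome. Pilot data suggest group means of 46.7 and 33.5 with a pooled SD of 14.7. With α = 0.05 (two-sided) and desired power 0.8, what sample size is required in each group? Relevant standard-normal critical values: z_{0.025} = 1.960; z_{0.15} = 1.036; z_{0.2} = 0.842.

n = 20 per group

Cohen's d = |M₁ − M₂| / SD_pooled = |46.7 − 33.5| / 14.7 = 13.2 / 14.7 = 0.898.
For two independent groups with equal n: n = 2·((z_{α/2} + z_β) / d)².
z_{α/2} + z_β = 1.960 + 0.842 = 2.802.
n = 2 × (2.802 / 0.898)² = 2 × 3.120² = 2 × 9.74 = 19.5.
Round up to the next whole participant.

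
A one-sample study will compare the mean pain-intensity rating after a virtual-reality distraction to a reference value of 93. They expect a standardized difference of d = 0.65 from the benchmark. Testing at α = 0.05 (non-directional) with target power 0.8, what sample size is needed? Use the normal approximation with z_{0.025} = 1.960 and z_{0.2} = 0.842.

For a one-sample test: n = ((z_{α/2} + z_β) / d)².
z_{α/2} + z_β = 1.960 + 0.842 = 2.802.
n = (2.802 / 0.65)² = 4.311² = 18.58.
Round up.

n = 19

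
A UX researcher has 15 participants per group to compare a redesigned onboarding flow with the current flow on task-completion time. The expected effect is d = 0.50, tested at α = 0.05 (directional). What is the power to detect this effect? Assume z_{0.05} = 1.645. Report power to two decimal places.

For two equal groups, power = Φ(d·√(n/2) − z_{α}).
d·√(n/2) = 0.50 × √(15/2) = 0.50 × 2.739 = 1.369.
z_β = 1.369 − 1.645 = -0.276.
Power = Φ(-0.276) = 0.391.

power ≈ 0.39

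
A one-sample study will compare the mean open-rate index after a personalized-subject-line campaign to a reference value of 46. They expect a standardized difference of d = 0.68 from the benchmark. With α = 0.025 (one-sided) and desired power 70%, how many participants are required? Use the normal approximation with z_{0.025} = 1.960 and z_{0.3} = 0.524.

n = 14

For a one-sample test: n = ((z_{α} + z_β) / d)².
z_{α} + z_β = 1.960 + 0.524 = 2.484.
n = (2.484 / 0.68)² = 3.653² = 13.34.
Round up.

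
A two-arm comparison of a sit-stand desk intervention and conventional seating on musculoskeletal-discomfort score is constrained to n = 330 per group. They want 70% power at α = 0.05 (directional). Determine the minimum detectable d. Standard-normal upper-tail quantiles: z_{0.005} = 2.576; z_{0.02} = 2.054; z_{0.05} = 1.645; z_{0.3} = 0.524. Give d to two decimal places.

d_min ≈ 0.17

For two independent groups of n = 330 each: d_min = (z_{α} + z_β)·√(2/n).
z-sum = 1.645 + 0.524 = 2.169.
d_min = 2.169 × √(2/330) = 2.169 × 0.0778 = 0.169.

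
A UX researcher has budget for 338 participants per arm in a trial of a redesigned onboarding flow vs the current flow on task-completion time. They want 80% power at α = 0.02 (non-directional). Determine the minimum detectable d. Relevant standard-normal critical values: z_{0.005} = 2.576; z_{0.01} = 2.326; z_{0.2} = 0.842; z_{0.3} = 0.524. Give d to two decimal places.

d_min ≈ 0.24

For two independent groups of n = 338 each: d_min = (z_{α/2} + z_β)·√(2/n).
z-sum = 2.326 + 0.842 = 3.168.
d_min = 3.168 × √(2/338) = 3.168 × 0.0769 = 0.244.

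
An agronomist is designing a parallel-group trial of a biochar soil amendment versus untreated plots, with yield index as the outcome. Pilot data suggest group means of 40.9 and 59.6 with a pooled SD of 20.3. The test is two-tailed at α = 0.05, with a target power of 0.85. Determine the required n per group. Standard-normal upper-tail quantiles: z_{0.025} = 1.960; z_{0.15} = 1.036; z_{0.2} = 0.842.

Cohen's d = |M₁ − M₂| / SD_pooled = |40.9 − 59.6| / 20.3 = 18.7 / 20.3 = 0.921.
For two independent groups with equal n: n = 2·((z_{α/2} + z_β) / d)².
z_{α/2} + z_β = 1.960 + 1.036 = 2.996.
n = 2 × (2.996 / 0.921)² = 2 × 3.253² = 2 × 10.58 = 21.2.
Round up to the next whole participant.

n = 22 per group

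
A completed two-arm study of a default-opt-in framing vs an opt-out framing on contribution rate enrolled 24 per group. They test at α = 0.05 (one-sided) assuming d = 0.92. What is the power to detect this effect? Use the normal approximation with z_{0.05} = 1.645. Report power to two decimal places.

For two equal groups, power = Φ(d·√(n/2) − z_{α}).
d·√(n/2) = 0.92 × √(24/2) = 0.92 × 3.464 = 3.187.
z_β = 3.187 − 1.645 = 1.542.
Power = Φ(1.542) = 0.938.

power ≈ 0.94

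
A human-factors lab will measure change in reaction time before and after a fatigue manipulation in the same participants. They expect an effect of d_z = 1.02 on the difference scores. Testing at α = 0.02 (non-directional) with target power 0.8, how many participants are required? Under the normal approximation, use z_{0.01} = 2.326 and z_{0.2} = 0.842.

n = 10 pairs

For a paired (one-sample on differences) test: n = ((z_{α/2} + z_β) / d)².
z_{α/2} + z_β = 2.326 + 0.842 = 3.168.
n = (3.168 / 1.02)² = 3.106² = 9.65.
Round up.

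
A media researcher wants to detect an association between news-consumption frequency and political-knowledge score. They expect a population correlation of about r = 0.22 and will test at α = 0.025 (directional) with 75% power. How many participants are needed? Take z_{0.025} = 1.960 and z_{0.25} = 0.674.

Fisher's z: C = ½·ln((1+r)/(1−r)) = ½·ln(1.5641) = 0.2237.
n = ((z_{α} + z_β)/C)² + 3.
(1.960 + 0.674) / 0.2237 = 2.634 / 0.2237 = 11.775.
n = 11.775² + 3 = 138.64 + 3 = 141.6.
Round up.

n = 142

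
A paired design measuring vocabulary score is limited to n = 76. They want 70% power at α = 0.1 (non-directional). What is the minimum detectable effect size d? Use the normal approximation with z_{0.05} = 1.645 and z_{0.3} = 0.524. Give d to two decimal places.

d_min ≈ 0.25

For a single sample (or paired design) of n = 76: d_min = (z_{α/2} + z_β)/√n.
z-sum = 1.645 + 0.524 = 2.169.
d_min = 2.169 / √76 = 2.169 / 8.718 = 0.249.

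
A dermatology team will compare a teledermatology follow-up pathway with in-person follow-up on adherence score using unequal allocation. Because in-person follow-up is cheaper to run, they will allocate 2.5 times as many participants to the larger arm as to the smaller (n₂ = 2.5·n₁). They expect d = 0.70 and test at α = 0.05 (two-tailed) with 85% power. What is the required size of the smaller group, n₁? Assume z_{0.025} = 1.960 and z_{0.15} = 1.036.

n₁ = 26

With allocation ratio k = n₂/n₁ = 2.5, Var(x̄₁−x̄₂) = σ²(1/n₁ + 1/(k·n₁)) = σ²·(k+1)/(k·n₁).
So n₁ = (1 + 1/k)·((z_{α/2} + z_β)/d)² = 1.400 × (2.996/0.70)².
n₁ = 1.400 × 18.32 = 25.6.
Round up: n₁ = 26, giving n₂ = 2.5 × 26 = 65.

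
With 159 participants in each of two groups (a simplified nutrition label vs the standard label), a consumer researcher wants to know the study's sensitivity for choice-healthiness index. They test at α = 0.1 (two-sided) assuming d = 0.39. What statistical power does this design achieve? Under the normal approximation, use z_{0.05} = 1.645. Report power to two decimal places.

For two equal groups, power = Φ(d·√(n/2) − z_{α/2}).
d·√(n/2) = 0.39 × √(159/2) = 0.39 × 8.916 = 3.477.
z_β = 3.477 − 1.645 = 1.832.
Power = Φ(1.832) = 0.967.

power ≈ 0.97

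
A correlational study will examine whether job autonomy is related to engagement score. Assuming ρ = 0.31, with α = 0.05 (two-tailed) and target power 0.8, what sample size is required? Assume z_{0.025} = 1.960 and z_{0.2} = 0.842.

Fisher's z: C = ½·ln((1+r)/(1−r)) = ½·ln(1.8986) = 0.3205.
n = ((z_{α/2} + z_β)/C)² + 3.
(1.960 + 0.842) / 0.3205 = 2.802 / 0.3205 = 8.743.
n = 8.743² + 3 = 76.43 + 3 = 79.4.
Round up.

n = 80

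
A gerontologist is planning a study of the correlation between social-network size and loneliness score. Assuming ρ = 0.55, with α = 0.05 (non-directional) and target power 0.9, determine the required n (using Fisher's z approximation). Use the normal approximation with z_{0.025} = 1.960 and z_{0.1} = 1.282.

Fisher's z: C = ½·ln((1+r)/(1−r)) = ½·ln(3.4444) = 0.6184.
n = ((z_{α/2} + z_β)/C)² + 3.
(1.960 + 1.282) / 0.6184 = 3.242 / 0.6184 = 5.243.
n = 5.243² + 3 = 27.48 + 3 = 30.5.
Round up.

n = 31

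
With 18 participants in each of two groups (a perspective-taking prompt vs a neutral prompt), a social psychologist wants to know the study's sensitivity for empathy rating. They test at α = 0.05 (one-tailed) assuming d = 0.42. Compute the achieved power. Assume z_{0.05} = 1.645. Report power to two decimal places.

power ≈ 0.35

For two equal groups, power = Φ(d·√(n/2) − z_{α}).
d·√(n/2) = 0.42 × √(18/2) = 0.42 × 3.000 = 1.260.
z_β = 1.260 − 1.645 = -0.385.
Power = Φ(-0.385) = 0.350.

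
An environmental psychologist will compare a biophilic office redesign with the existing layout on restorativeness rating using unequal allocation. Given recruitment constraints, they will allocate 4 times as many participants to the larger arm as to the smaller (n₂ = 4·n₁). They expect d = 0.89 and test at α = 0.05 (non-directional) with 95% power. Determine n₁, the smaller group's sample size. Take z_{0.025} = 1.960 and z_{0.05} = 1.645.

n₁ = 21

With allocation ratio k = n₂/n₁ = 4, Var(x̄₁−x̄₂) = σ²(1/n₁ + 1/(k·n₁)) = σ²·(k+1)/(k·n₁).
So n₁ = (1 + 1/k)·((z_{α/2} + z_β)/d)² = 1.250 × (3.605/0.89)².
n₁ = 1.250 × 16.41 = 20.5.
Round up: n₁ = 21, giving n₂ = 4 × 21 = 84.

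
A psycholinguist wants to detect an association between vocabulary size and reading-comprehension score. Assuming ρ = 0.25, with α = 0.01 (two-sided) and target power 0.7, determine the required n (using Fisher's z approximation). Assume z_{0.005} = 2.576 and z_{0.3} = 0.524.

Fisher's z: C = ½·ln((1+r)/(1−r)) = ½·ln(1.6667) = 0.2554.
n = ((z_{α/2} + z_β)/C)² + 3.
(2.576 + 0.524) / 0.2554 = 3.100 / 0.2554 = 12.138.
n = 12.138² + 3 = 147.33 + 3 = 150.3.
Round up.

n = 151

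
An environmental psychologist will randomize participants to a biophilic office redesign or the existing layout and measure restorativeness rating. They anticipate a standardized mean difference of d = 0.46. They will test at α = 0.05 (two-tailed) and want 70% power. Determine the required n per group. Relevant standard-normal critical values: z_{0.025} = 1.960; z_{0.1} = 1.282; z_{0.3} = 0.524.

For two independent groups with equal n: n = 2·((z_{α/2} + z_β) / d)².
z_{α/2} + z_β = 1.960 + 0.524 = 2.484.
n = 2 × (2.484 / 0.46)² = 2 × 5.400² = 2 × 29.16 = 58.3.
Round up to the next whole participant.

n = 59 per group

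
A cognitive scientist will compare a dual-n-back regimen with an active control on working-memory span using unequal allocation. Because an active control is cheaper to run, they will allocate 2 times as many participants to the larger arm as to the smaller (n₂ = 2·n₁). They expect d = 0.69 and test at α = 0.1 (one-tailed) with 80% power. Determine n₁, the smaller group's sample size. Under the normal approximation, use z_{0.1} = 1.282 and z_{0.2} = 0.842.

With allocation ratio k = n₂/n₁ = 2, Var(x̄₁−x̄₂) = σ²(1/n₁ + 1/(k·n₁)) = σ²·(k+1)/(k·n₁).
So n₁ = (1 + 1/k)·((z_{α} + z_β)/d)² = 1.500 × (2.124/0.69)².
n₁ = 1.500 × 9.48 = 14.2.
Round up: n₁ = 15, giving n₂ = 2 × 15 = 30.

n₁ = 15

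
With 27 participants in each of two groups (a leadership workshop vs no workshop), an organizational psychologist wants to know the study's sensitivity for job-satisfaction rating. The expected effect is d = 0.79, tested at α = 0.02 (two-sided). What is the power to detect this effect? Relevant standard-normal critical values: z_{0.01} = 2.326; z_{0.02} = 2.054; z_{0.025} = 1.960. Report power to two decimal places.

power ≈ 0.72

For two equal groups, power = Φ(d·√(n/2) − z_{α/2}).
d·√(n/2) = 0.79 × √(27/2) = 0.79 × 3.674 = 2.903.
z_β = 2.903 − 2.326 = 0.577.
Power = Φ(0.577) = 0.718.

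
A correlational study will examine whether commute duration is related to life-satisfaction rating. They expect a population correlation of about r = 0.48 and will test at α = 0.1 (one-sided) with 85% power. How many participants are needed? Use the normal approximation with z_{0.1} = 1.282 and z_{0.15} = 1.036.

Fisher's z: C = ½·ln((1+r)/(1−r)) = ½·ln(2.8462) = 0.5230.
n = ((z_{α} + z_β)/C)² + 3.
(1.282 + 1.036) / 0.5230 = 2.318 / 0.5230 = 4.432.
n = 4.432² + 3 = 19.64 + 3 = 22.6.
Round up.

n = 23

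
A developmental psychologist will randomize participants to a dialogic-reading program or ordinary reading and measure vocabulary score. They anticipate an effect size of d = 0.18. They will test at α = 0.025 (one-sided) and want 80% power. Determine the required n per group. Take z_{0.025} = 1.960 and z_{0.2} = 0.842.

n = 485 per group

For two independent groups with equal n: n = 2·((z_{α} + z_β) / d)².
z_{α} + z_β = 1.960 + 0.842 = 2.802.
n = 2 × (2.802 / 0.18)² = 2 × 15.567² = 2 × 242.32 = 484.6.
Round up to the next whole participant.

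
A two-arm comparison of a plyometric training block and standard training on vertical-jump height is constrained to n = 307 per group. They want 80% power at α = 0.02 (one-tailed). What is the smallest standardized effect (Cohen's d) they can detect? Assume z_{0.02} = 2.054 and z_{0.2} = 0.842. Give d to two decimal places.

d_min ≈ 0.23

For two independent groups of n = 307 each: d_min = (z_{α} + z_β)·√(2/n).
z-sum = 2.054 + 0.842 = 2.896.
d_min = 2.896 × √(2/307) = 2.896 × 0.0807 = 0.234.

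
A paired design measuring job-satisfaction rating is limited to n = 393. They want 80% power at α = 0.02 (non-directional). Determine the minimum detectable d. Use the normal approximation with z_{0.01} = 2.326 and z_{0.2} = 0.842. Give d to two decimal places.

d_min ≈ 0.16

For a single sample (or paired design) of n = 393: d_min = (z_{α/2} + z_β)/√n.
z-sum = 2.326 + 0.842 = 3.168.
d_min = 3.168 / √393 = 3.168 / 19.824 = 0.160.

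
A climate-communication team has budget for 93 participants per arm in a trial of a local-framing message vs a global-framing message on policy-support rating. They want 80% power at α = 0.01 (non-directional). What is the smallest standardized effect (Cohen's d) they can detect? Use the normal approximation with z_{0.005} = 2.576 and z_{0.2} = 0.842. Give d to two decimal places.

For two independent groups of n = 93 each: d_min = (z_{α/2} + z_β)·√(2/n).
z-sum = 2.576 + 0.842 = 3.418.
d_min = 3.418 × √(2/93) = 3.418 × 0.1466 = 0.501.

d_min ≈ 0.50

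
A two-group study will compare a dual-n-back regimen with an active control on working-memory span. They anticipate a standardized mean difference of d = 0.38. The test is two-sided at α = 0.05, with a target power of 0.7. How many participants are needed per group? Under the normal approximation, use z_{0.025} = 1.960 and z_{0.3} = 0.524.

For two independent groups with equal n: n = 2·((z_{α/2} + z_β) / d)².
z_{α/2} + z_β = 1.960 + 0.524 = 2.484.
n = 2 × (2.484 / 0.38)² = 2 × 6.537² = 2 × 42.73 = 85.5.
Round up to the next whole participant.

n = 86 per group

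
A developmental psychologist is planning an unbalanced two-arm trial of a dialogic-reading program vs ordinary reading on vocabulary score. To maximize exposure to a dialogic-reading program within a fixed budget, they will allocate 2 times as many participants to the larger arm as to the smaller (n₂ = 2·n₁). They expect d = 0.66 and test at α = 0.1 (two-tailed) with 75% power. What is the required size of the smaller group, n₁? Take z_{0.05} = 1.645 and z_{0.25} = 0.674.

n₁ = 19

With allocation ratio k = n₂/n₁ = 2, Var(x̄₁−x̄₂) = σ²(1/n₁ + 1/(k·n₁)) = σ²·(k+1)/(k·n₁).
So n₁ = (1 + 1/k)·((z_{α/2} + z_β)/d)² = 1.500 × (2.319/0.66)².
n₁ = 1.500 × 12.35 = 18.5.
Round up: n₁ = 19, giving n₂ = 2 × 19 = 38.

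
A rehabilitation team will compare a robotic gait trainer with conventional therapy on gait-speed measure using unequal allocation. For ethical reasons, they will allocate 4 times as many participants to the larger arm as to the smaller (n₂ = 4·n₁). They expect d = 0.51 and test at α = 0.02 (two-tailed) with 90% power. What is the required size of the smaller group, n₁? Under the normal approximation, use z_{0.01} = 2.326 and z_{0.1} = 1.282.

With allocation ratio k = n₂/n₁ = 4, Var(x̄₁−x̄₂) = σ²(1/n₁ + 1/(k·n₁)) = σ²·(k+1)/(k·n₁).
So n₁ = (1 + 1/k)·((z_{α/2} + z_β)/d)² = 1.250 × (3.608/0.51)².
n₁ = 1.250 × 50.05 = 62.6.
Round up: n₁ = 63, giving n₂ = 4 × 63 = 252.

n₁ = 63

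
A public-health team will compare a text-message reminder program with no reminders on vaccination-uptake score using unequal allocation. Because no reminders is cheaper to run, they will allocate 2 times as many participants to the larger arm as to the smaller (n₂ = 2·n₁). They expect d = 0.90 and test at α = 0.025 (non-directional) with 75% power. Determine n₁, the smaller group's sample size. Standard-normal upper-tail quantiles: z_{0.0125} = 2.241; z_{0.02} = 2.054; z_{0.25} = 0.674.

With allocation ratio k = n₂/n₁ = 2, Var(x̄₁−x̄₂) = σ²(1/n₁ + 1/(k·n₁)) = σ²·(k+1)/(k·n₁).
So n₁ = (1 + 1/k)·((z_{α/2} + z_β)/d)² = 1.500 × (2.915/0.90)².
n₁ = 1.500 × 10.49 = 15.7.
Round up: n₁ = 16, giving n₂ = 2 × 16 = 32.

n₁ = 16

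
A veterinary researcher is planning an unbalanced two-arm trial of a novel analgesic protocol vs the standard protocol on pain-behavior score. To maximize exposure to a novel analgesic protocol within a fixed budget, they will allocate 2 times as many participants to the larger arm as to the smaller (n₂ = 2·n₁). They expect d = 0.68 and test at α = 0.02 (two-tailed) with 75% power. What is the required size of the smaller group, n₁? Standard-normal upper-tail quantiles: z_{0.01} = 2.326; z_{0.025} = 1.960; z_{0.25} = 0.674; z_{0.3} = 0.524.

With allocation ratio k = n₂/n₁ = 2, Var(x̄₁−x̄₂) = σ²(1/n₁ + 1/(k·n₁)) = σ²·(k+1)/(k·n₁).
So n₁ = (1 + 1/k)·((z_{α/2} + z_β)/d)² = 1.500 × (3.000/0.68)².
n₁ = 1.500 × 19.46 = 29.2.
Round up: n₁ = 30, giving n₂ = 2 × 30 = 60.

n₁ = 30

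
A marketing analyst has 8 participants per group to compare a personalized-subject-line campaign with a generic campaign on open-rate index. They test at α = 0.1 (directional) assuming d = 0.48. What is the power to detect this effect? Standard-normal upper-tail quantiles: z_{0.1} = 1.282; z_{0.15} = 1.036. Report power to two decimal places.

For two equal groups, power = Φ(d·√(n/2) − z_{α}).
d·√(n/2) = 0.48 × √(8/2) = 0.48 × 2.000 = 0.960.
z_β = 0.960 − 1.282 = -0.322.
Power = Φ(-0.322) = 0.374.

power ≈ 0.37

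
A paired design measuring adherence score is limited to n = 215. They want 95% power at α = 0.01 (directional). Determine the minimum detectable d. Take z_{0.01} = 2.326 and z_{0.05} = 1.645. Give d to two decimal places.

For a single sample (or paired design) of n = 215: d_min = (z_{α} + z_β)/√n.
z-sum = 2.326 + 1.645 = 3.971.
d_min = 3.971 / √215 = 3.971 / 14.663 = 0.271.

d_min ≈ 0.27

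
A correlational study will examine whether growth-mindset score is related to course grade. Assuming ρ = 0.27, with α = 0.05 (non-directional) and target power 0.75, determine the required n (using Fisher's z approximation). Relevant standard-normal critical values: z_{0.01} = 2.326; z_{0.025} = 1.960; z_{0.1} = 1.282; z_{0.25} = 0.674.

n = 94

Fisher's z: C = ½·ln((1+r)/(1−r)) = ½·ln(1.7397) = 0.2769.
n = ((z_{α/2} + z_β)/C)² + 3.
(1.960 + 0.674) / 0.2769 = 2.634 / 0.2769 = 9.512.
n = 9.512² + 3 = 90.49 + 3 = 93.5.
Round up.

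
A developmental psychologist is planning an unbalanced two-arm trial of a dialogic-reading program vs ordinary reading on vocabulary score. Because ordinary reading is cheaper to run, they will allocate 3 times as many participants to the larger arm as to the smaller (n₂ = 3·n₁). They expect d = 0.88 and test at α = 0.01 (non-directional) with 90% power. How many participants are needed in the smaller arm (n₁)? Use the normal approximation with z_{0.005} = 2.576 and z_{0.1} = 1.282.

n₁ = 26

With allocation ratio k = n₂/n₁ = 3, Var(x̄₁−x̄₂) = σ²(1/n₁ + 1/(k·n₁)) = σ²·(k+1)/(k·n₁).
So n₁ = (1 + 1/k)·((z_{α/2} + z_β)/d)² = 1.333 × (3.858/0.88)².
n₁ = 1.333 × 19.22 = 25.6.
Round up: n₁ = 26, giving n₂ = 3 × 26 = 78.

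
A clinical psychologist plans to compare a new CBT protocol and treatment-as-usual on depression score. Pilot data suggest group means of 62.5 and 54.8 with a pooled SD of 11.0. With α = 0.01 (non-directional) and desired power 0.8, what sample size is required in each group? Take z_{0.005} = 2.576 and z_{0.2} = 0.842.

n = 48 per group

Cohen's d = |M₁ − M₂| / SD_pooled = |62.5 − 54.8| / 11.0 = 7.7 / 11.0 = 0.700.
For two independent groups with equal n: n = 2·((z_{α/2} + z_β) / d)².
z_{α/2} + z_β = 2.576 + 0.842 = 3.418.
n = 2 × (3.418 / 0.700)² = 2 × 4.883² = 2 × 23.84 = 47.7.
Round up to the next whole participant.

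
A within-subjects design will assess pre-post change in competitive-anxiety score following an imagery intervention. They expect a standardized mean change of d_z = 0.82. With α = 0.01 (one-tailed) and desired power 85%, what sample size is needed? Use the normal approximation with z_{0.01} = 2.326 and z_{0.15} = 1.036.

n = 17 pairs

For a paired (one-sample on differences) test: n = ((z_{α} + z_β) / d)².
z_{α} + z_β = 2.326 + 1.036 = 3.362.
n = (3.362 / 0.82)² = 4.100² = 16.81.
Round up.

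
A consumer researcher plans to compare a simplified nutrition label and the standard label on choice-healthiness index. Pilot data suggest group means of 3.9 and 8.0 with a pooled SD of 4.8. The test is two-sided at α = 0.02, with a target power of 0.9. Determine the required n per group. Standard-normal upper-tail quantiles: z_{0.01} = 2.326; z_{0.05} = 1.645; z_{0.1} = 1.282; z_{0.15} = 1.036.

Cohen's d = |M₁ − M₂| / SD_pooled = |3.9 − 8.0| / 4.8 = 4.1 / 4.8 = 0.854.
For two independent groups with equal n: n = 2·((z_{α/2} + z_β) / d)².
z_{α/2} + z_β = 2.326 + 1.282 = 3.608.
n = 2 × (3.608 / 0.854)² = 2 × 4.225² = 2 × 17.85 = 35.7.
Round up to the next whole participant.

n = 36 per group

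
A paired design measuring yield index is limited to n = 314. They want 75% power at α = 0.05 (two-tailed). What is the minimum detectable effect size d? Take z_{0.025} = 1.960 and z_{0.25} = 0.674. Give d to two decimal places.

For a single sample (or paired design) of n = 314: d_min = (z_{α/2} + z_β)/√n.
z-sum = 1.960 + 0.674 = 2.634.
d_min = 2.634 / √314 = 2.634 / 17.720 = 0.149.

d_min ≈ 0.15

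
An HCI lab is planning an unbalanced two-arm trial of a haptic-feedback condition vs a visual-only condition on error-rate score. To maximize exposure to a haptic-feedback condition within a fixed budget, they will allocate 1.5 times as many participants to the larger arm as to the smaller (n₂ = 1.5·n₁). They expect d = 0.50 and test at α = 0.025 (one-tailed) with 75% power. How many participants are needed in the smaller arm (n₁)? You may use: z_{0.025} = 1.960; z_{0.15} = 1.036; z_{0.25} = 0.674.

n₁ = 47

With allocation ratio k = n₂/n₁ = 1.5, Var(x̄₁−x̄₂) = σ²(1/n₁ + 1/(k·n₁)) = σ²·(k+1)/(k·n₁).
So n₁ = (1 + 1/k)·((z_{α} + z_β)/d)² = 1.667 × (2.634/0.50)².
n₁ = 1.667 × 27.75 = 46.3.
Round up: n₁ = 47, giving n₂ = ⌈1.5 × 47⌉ = ⌈70.5⌉ = 71.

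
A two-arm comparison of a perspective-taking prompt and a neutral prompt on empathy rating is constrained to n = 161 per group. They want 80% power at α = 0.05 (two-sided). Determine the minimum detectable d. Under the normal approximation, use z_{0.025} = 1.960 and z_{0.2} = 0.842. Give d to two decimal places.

d_min ≈ 0.31

For two independent groups of n = 161 each: d_min = (z_{α/2} + z_β)·√(2/n).
z-sum = 1.960 + 0.842 = 2.802.
d_min = 2.802 × √(2/161) = 2.802 × 0.1115 = 0.312.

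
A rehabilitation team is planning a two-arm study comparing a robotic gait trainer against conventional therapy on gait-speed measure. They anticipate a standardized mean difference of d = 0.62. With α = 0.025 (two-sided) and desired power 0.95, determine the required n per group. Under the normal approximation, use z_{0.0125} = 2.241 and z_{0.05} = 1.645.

n = 79 per group

For two independent groups with equal n: n = 2·((z_{α/2} + z_β) / d)².
z_{α/2} + z_β = 2.241 + 1.645 = 3.886.
n = 2 × (3.886 / 0.62)² = 2 × 6.268² = 2 × 39.28 = 78.6.
Round up to the next whole participant.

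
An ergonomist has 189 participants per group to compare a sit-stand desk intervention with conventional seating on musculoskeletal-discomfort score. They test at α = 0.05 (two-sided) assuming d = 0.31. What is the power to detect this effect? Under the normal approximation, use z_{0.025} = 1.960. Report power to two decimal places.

For two equal groups, power = Φ(d·√(n/2) − z_{α/2}).
d·√(n/2) = 0.31 × √(189/2) = 0.31 × 9.721 = 3.014.
z_β = 3.014 − 1.960 = 1.054.
Power = Φ(1.054) = 0.854.

power ≈ 0.85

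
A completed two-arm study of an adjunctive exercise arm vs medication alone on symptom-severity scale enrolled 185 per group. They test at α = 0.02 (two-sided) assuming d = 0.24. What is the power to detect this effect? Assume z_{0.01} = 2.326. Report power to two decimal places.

power ≈ 0.49

For two equal groups, power = Φ(d·√(n/2) − z_{α/2}).
d·√(n/2) = 0.24 × √(185/2) = 0.24 × 9.618 = 2.308.
z_β = 2.308 − 2.326 = -0.018.
Power = Φ(-0.018) = 0.493.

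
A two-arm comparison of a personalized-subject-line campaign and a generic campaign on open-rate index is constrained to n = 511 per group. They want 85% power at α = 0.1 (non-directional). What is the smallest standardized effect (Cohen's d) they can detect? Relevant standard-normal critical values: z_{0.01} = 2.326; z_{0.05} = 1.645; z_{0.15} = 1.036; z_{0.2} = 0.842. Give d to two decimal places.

For two independent groups of n = 511 each: d_min = (z_{α/2} + z_β)·√(2/n).
z-sum = 1.645 + 1.036 = 2.681.
d_min = 2.681 × √(2/511) = 2.681 × 0.0626 = 0.168.

d_min ≈ 0.17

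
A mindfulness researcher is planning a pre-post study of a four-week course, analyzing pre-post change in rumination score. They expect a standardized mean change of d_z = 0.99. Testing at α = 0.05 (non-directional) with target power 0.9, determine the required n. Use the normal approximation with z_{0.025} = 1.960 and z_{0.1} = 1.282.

For a paired (one-sample on differences) test: n = ((z_{α/2} + z_β) / d)².
z_{α/2} + z_β = 1.960 + 1.282 = 3.242.
n = (3.242 / 0.99)² = 3.275² = 10.72.
Round up.

n = 11 pairs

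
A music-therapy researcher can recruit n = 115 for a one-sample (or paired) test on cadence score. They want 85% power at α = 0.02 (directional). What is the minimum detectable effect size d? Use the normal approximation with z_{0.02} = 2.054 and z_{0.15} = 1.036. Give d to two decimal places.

For a single sample (or paired design) of n = 115: d_min = (z_{α} + z_β)/√n.
z-sum = 2.054 + 1.036 = 3.090.
d_min = 3.090 / √115 = 3.090 / 10.724 = 0.288.

d_min ≈ 0.29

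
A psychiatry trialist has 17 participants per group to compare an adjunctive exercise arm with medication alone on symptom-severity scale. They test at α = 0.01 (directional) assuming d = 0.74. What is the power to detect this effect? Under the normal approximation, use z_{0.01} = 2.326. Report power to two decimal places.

power ≈ 0.43

For two equal groups, power = Φ(d·√(n/2) − z_{α}).
d·√(n/2) = 0.74 × √(17/2) = 0.74 × 2.915 = 2.157.
z_β = 2.157 − 2.326 = -0.169.
Power = Φ(-0.169) = 0.433.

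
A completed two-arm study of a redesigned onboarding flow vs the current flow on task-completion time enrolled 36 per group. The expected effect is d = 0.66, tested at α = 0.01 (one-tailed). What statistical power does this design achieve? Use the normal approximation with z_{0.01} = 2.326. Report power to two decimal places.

power ≈ 0.68

For two equal groups, power = Φ(d·√(n/2) − z_{α}).
d·√(n/2) = 0.66 × √(36/2) = 0.66 × 4.243 = 2.800.
z_β = 2.800 − 2.326 = 0.474.
Power = Φ(0.474) = 0.682.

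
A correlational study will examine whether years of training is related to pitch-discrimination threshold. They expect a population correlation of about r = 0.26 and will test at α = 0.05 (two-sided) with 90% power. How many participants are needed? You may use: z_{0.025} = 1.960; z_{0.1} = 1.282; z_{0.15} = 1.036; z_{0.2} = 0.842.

Fisher's z: C = ½·ln((1+r)/(1−r)) = ½·ln(1.7027) = 0.2661.
n = ((z_{α/2} + z_β)/C)² + 3.
(1.960 + 1.282) / 0.2661 = 3.242 / 0.2661 = 12.183.
n = 12.183² + 3 = 148.43 + 3 = 151.4.
Round up.

n = 152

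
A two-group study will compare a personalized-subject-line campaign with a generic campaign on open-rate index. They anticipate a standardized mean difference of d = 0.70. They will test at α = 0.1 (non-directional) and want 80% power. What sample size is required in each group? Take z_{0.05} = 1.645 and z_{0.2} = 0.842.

For two independent groups with equal n: n = 2·((z_{α/2} + z_β) / d)².
z_{α/2} + z_β = 1.645 + 0.842 = 2.487.
n = 2 × (2.487 / 0.70)² = 2 × 3.553² = 2 × 12.62 = 25.2.
Round up to the next whole participant.

n = 26 per group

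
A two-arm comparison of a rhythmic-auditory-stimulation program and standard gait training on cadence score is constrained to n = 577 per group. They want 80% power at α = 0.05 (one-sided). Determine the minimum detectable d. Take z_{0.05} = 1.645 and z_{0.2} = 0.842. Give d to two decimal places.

For two independent groups of n = 577 each: d_min = (z_{α} + z_β)·√(2/n).
z-sum = 1.645 + 0.842 = 2.487.
d_min = 2.487 × √(2/577) = 2.487 × 0.0589 = 0.146.

d_min ≈ 0.15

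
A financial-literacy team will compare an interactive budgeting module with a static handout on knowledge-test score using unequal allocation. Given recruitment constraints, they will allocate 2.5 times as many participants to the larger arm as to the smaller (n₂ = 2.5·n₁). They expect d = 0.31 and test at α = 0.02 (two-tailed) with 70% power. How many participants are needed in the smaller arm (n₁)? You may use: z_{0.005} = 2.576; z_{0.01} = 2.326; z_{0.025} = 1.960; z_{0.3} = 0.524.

n₁ = 119

With allocation ratio k = n₂/n₁ = 2.5, Var(x̄₁−x̄₂) = σ²(1/n₁ + 1/(k·n₁)) = σ²·(k+1)/(k·n₁).
So n₁ = (1 + 1/k)·((z_{α/2} + z_β)/d)² = 1.400 × (2.850/0.31)².
n₁ = 1.400 × 84.52 = 118.3.
Round up: n₁ = 119, giving n₂ = ⌈2.5 × 119⌉ = ⌈297.5⌉ = 298.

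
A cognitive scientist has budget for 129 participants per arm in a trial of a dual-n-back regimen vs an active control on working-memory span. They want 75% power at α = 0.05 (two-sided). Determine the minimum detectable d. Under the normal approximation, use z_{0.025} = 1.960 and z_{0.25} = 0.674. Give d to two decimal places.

For two independent groups of n = 129 each: d_min = (z_{α/2} + z_β)·√(2/n).
z-sum = 1.960 + 0.674 = 2.634.
d_min = 2.634 × √(2/129) = 2.634 × 0.1245 = 0.328.

d_min ≈ 0.33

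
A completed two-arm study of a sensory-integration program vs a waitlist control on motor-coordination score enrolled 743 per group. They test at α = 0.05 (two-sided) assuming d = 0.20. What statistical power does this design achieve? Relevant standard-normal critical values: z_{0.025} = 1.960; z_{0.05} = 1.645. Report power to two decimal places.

For two equal groups, power = Φ(d·√(n/2) − z_{α/2}).
d·√(n/2) = 0.20 × √(743/2) = 0.20 × 19.274 = 3.855.
z_β = 3.855 − 1.960 = 1.895.
Power = Φ(1.895) = 0.971.

power ≈ 0.97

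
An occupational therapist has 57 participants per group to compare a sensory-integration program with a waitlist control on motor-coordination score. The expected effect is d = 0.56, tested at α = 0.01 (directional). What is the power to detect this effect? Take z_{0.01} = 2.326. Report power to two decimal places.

For two equal groups, power = Φ(d·√(n/2) − z_{α}).
d·√(n/2) = 0.56 × √(57/2) = 0.56 × 5.339 = 2.990.
z_β = 2.990 − 2.326 = 0.664.
Power = Φ(0.664) = 0.747.

power ≈ 0.75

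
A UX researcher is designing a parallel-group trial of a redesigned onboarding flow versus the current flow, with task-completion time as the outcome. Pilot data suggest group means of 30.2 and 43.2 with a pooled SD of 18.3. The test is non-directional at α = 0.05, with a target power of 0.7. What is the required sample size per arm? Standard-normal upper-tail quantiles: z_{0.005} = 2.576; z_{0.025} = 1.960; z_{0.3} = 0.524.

Cohen's d = |M₁ − M₂| / SD_pooled = |30.2 − 43.2| / 18.3 = 13.0 / 18.3 = 0.710.
For two independent groups with equal n: n = 2·((z_{α/2} + z_β) / d)².
z_{α/2} + z_β = 1.960 + 0.524 = 2.484.
n = 2 × (2.484 / 0.710)² = 2 × 3.499² = 2 × 12.24 = 24.5.
Round up to the next whole participant.

n = 25 per group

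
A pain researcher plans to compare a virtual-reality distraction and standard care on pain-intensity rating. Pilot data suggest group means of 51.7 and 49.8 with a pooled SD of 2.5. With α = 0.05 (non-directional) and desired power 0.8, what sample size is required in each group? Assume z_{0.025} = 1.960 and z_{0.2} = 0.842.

n = 28 per group

Cohen's d = |M₁ − M₂| / SD_pooled = |51.7 − 49.8| / 2.5 = 1.9 / 2.5 = 0.760.
For two independent groups with equal n: n = 2·((z_{α/2} + z_β) / d)².
z_{α/2} + z_β = 1.960 + 0.842 = 2.802.
n = 2 × (2.802 / 0.760)² = 2 × 3.687² = 2 × 13.59 = 27.2.
Round up to the next whole participant.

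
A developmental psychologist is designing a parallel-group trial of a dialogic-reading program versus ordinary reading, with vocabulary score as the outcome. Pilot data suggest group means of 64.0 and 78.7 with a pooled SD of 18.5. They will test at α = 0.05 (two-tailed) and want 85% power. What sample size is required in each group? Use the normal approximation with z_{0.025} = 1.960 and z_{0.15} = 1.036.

Cohen's d = |M₁ − M₂| / SD_pooled = |64.0 − 78.7| / 18.5 = 14.7 / 18.5 = 0.795.
For two independent groups with equal n: n = 2·((z_{α/2} + z_β) / d)².
z_{α/2} + z_β = 1.960 + 1.036 = 2.996.
n = 2 × (2.996 / 0.795)² = 2 × 3.769² = 2 × 14.20 = 28.4.
Round up to the next whole participant.

n = 29 per group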